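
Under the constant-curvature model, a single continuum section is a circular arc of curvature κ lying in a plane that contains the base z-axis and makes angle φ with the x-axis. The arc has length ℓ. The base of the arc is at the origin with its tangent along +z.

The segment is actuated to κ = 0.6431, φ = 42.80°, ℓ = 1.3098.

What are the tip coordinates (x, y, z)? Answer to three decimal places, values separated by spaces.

0.381 0.353 1.160

θ = κ·ℓ = 0.6431 × 1.3098 = 0.84233 rad
ρ = (1 − cos θ)/κ = (1 − 0.66572)/0.6431 = 0.51979
z = sin θ / κ = 0.74620/0.6431 = 1.16031
x = ρ cos φ = 0.51979 × cos(42.80°) = 0.38138
y = ρ sin φ = 0.51979 × sin(42.80°) = 0.35317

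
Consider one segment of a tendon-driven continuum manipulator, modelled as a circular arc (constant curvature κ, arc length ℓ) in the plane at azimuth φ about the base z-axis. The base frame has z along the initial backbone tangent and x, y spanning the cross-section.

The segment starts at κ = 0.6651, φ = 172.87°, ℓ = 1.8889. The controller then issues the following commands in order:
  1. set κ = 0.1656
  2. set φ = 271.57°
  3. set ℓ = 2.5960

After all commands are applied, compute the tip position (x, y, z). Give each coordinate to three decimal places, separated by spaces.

initial: κ=0.6651, φ=172.87°, ℓ=1.8889
cmd 1: set κ=0.1656 → (κ,φ,ℓ)=(0.1656,172.87°,1.8889) → tip=(-0.2908,0.0364,1.8582)
cmd 2: set φ=271.57° → (κ,φ,ℓ)=(0.1656,271.57°,1.8889) → tip=(0.0080,-0.2929,1.8582)
cmd 3: set ℓ=2.5960 → (κ,φ,ℓ)=(0.1656,271.57°,2.5960) → tip=(0.0151,-0.5493,2.5168)

0.015 -0.549 2.517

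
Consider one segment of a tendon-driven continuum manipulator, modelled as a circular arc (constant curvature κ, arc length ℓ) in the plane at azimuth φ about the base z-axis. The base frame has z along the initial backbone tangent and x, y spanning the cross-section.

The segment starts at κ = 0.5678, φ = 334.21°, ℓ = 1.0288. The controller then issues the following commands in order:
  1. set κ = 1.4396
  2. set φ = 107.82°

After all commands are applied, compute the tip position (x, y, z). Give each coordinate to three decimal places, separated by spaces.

initial: κ=0.5678, φ=334.21°, ℓ=1.0288
cmd 1: set κ=1.4396 → (κ,φ,ℓ)=(1.4396,334.21°,1.0288) → tip=(0.5694,-0.2751,0.6918)
cmd 2: set φ=107.82° → (κ,φ,ℓ)=(1.4396,107.82°,1.0288) → tip=(-0.1935,0.6020,0.6918)

-0.194 0.602 0.692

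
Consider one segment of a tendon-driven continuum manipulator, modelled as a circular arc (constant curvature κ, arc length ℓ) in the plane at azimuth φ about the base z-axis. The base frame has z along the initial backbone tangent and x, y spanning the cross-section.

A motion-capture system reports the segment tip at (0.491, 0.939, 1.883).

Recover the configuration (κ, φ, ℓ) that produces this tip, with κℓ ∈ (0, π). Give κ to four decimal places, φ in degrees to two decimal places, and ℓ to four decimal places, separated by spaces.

0.4539 62.40 2.2583

ρ = √(x²+y²) = √(0.491² + 0.939²) = 1.05962
φ = atan2(y, x) mod 360° = atan2(0.939, 0.491) = 62.3951°
|p|² = ρ² + z² = 1.05962² + 1.883² = 4.66849
κ = 2ρ / |p|² = 2×1.05962 / 4.66849 = 0.45395
θ = 2·atan2(ρ, z) = 2·atan2(1.05962, 1.883) = 1.02513 rad
ℓ = θ/κ = 1.02513/0.45395 = 2.25826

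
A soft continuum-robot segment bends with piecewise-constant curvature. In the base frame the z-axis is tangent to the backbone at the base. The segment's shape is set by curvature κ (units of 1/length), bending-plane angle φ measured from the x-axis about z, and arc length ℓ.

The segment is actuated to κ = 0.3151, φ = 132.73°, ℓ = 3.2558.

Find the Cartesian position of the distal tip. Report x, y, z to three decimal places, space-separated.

θ = κ·ℓ = 0.3151 × 3.2558 = 1.02590 rad
ρ = (1 − cos θ)/κ = (1 − 0.51833)/0.3151 = 1.52863
z = sin θ / κ = 0.85518/0.3151 = 2.71400
x = ρ cos φ = 1.52863 × cos(132.73°) = -1.03725
y = ρ sin φ = 1.52863 × sin(132.73°) = 1.12287

-1.037 1.123 2.714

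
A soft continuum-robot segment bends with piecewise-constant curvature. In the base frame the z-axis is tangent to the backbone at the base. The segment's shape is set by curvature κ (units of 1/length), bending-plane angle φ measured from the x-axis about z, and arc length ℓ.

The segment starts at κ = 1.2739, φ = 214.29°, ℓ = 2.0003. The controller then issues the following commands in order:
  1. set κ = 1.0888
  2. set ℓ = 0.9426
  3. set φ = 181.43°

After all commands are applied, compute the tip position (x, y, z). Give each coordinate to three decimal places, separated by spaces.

initial: κ=1.2739, φ=214.29°, ℓ=2.0003
cmd 1: set κ=1.0888 → (κ,φ,ℓ)=(1.0888,214.29°,2.0003) → tip=(-1.1917,-0.8126,0.7543)
cmd 2: set ℓ=0.9426 → (κ,φ,ℓ)=(1.0888,214.29°,0.9426) → tip=(-0.3658,-0.2494,0.7856)
cmd 3: set φ=181.43° → (κ,φ,ℓ)=(1.0888,181.43°,0.9426) → tip=(-0.4426,-0.0110,0.7856)

-0.443 -0.011 0.786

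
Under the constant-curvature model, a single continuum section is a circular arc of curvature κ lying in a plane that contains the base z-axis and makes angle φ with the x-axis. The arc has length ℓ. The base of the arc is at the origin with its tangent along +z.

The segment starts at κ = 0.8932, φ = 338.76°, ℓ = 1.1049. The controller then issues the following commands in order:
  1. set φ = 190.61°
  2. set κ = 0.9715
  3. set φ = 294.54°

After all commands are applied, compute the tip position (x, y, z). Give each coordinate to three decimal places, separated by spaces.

initial: κ=0.8932, φ=338.76°, ℓ=1.1049
cmd 1: set φ=190.61° → (κ,φ,ℓ)=(0.8932,190.61°,1.1049) → tip=(-0.4938,-0.0925,0.9341)
cmd 2: set κ=0.9715 → (κ,φ,ℓ)=(0.9715,190.61°,1.1049) → tip=(-0.5290,-0.0991,0.9046)
cmd 3: set φ=294.54° → (κ,φ,ℓ)=(0.9715,294.54°,1.1049) → tip=(0.2235,-0.4896,0.9046)

0.224 -0.490 0.905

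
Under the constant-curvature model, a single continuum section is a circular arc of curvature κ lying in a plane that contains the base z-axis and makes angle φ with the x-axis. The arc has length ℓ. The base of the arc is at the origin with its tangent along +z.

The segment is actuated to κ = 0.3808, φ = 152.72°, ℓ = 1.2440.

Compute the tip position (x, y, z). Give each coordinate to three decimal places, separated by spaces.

θ = κ·ℓ = 0.3808 × 1.2440 = 0.47372 rad
ρ = (1 − cos θ)/κ = (1 − 0.88988)/0.3808 = 0.28918
z = sin θ / κ = 0.45620/0.3808 = 1.19799
x = ρ cos φ = 0.28918 × cos(152.72°) = -0.25702
y = ρ sin φ = 0.28918 × sin(152.72°) = 0.13254

-0.257 0.133 1.198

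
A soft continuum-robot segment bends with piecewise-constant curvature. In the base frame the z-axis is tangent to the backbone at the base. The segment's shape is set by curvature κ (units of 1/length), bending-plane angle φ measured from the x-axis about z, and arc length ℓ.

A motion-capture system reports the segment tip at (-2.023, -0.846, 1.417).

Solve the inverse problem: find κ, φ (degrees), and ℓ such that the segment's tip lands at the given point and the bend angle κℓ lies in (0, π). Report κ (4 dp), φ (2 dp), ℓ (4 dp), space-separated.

0.6434 202.69 3.0994

ρ = √(x²+y²) = √(-2.023² + -0.846²) = 2.19277
φ = atan2(y, x) mod 360° = atan2(-0.846, -2.023) = 202.6942°
|p|² = ρ² + z² = 2.19277² + 1.417² = 6.81613
κ = 2ρ / |p|² = 2×2.19277 / 6.81613 = 0.64341
θ = 2·atan2(ρ, z) = 2·atan2(2.19277, 1.417) = 1.99417 rad
ℓ = θ/κ = 1.99417/0.64341 = 3.09940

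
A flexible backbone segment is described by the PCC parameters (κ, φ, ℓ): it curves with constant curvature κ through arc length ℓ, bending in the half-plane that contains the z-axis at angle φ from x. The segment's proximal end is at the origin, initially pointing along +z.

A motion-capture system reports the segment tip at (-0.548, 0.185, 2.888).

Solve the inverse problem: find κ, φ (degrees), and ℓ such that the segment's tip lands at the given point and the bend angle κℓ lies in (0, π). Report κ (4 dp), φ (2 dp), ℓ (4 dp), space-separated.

0.1333 161.35 2.9646

ρ = √(x²+y²) = √(-0.548² + 0.185²) = 0.57838
φ = atan2(y, x) mod 360° = atan2(0.185, -0.548) = 161.3458°
|p|² = ρ² + z² = 0.57838² + 2.888² = 8.67507
κ = 2ρ / |p|² = 2×0.57838 / 8.67507 = 0.13334
θ = 2·atan2(ρ, z) = 2·atan2(0.57838, 2.888) = 0.39531 rad
ℓ = θ/κ = 0.39531/0.13334 = 2.96461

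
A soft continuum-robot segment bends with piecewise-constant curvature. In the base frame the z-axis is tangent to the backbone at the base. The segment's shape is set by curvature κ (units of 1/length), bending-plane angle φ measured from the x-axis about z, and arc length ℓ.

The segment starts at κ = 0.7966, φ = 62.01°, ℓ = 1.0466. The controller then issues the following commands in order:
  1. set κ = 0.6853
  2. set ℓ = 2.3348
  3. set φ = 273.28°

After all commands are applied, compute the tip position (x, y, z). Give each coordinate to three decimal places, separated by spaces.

initial: κ=0.7966, φ=62.01°, ℓ=1.0466
cmd 1: set κ=0.6853 → (κ,φ,ℓ)=(0.6853,62.01°,1.0466) → tip=(0.1687,0.3175,0.9591)
cmd 2: set ℓ=2.3348 → (κ,φ,ℓ)=(0.6853,62.01°,2.3348) → tip=(0.7049,1.3262,1.4586)
cmd 3: set φ=273.28° → (κ,φ,ℓ)=(0.6853,273.28°,2.3348) → tip=(0.0859,-1.4994,1.4586)

0.086 -1.499 1.459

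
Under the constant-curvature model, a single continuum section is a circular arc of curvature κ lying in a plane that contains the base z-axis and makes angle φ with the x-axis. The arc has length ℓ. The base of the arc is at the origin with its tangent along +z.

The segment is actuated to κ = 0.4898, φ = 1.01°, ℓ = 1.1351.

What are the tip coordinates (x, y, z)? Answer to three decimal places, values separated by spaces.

θ = κ·ℓ = 0.4898 × 1.1351 = 0.55597 rad
ρ = (1 − cos θ)/κ = (1 − 0.84939)/0.4898 = 0.30750
z = sin θ / κ = 0.52777/0.4898 = 1.07752
x = ρ cos φ = 0.30750 × cos(1.01°) = 0.30745
y = ρ sin φ = 0.30750 × sin(1.01°) = 0.00542

0.307 0.005 1.078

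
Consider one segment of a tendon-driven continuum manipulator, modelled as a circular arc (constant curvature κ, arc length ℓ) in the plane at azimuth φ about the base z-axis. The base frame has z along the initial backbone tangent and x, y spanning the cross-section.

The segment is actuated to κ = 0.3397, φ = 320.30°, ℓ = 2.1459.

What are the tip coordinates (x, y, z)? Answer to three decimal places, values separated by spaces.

0.576 -0.478 1.961

θ = κ·ℓ = 0.3397 × 2.1459 = 0.72896 rad
ρ = (1 − cos θ)/κ = (1 − 0.74587)/0.3397 = 0.74811
z = sin θ / κ = 0.66610/0.3397 = 1.96084
x = ρ cos φ = 0.74811 × cos(320.30°) = 0.57560
y = ρ sin φ = 0.74811 × sin(320.30°) = -0.47787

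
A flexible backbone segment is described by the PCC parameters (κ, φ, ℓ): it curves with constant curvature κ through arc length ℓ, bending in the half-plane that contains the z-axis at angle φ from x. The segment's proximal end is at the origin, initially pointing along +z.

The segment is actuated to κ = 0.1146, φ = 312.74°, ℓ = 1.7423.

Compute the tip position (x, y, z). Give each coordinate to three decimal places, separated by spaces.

0.118 -0.127 1.731

θ = κ·ℓ = 0.1146 × 1.7423 = 0.19967 rad
ρ = (1 − cos θ)/κ = (1 − 0.98013)/0.1146 = 0.17336
z = sin θ / κ = 0.19834/0.1146 = 1.73075
x = ρ cos φ = 0.17336 × cos(312.74°) = 0.11766
y = ρ sin φ = 0.17336 × sin(312.74°) = -0.12733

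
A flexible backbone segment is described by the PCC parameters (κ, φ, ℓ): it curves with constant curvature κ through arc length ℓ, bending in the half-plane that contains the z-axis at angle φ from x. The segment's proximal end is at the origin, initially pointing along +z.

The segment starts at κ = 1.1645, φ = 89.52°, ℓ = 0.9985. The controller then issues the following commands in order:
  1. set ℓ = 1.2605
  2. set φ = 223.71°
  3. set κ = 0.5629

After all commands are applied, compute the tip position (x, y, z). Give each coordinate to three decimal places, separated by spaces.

-0.310 -0.296 1.157

initial: κ=1.1645, φ=89.52°, ℓ=0.9985
cmd 1: set ℓ=1.2605 → (κ,φ,ℓ)=(1.1645,89.52°,1.2605) → tip=(0.0065,0.7705,0.8542)
cmd 2: set φ=223.71° → (κ,φ,ℓ)=(1.1645,223.71°,1.2605) → tip=(-0.5569,-0.5324,0.8542)
cmd 3: set κ=0.5629 → (κ,φ,ℓ)=(0.5629,223.71°,1.2605) → tip=(-0.3099,-0.2963,1.1574)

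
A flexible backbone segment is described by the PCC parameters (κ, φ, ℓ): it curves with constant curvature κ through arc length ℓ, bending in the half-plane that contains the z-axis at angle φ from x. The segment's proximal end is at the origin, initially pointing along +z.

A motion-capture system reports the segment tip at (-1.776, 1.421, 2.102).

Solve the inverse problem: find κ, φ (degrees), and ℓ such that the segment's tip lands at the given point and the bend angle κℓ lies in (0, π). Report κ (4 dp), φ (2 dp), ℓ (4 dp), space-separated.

ρ = √(x²+y²) = √(-1.776² + 1.421²) = 2.27451
φ = atan2(y, x) mod 360° = atan2(1.421, -1.776) = 141.3363°
|p|² = ρ² + z² = 2.27451² + 2.102² = 9.59182
κ = 2ρ / |p|² = 2×2.27451 / 9.59182 = 0.47426
θ = 2·atan2(ρ, z) = 2·atan2(2.27451, 2.102) = 1.64959 rad
ℓ = θ/κ = 1.64959/0.47426 = 3.47823

0.4743 141.34 3.4782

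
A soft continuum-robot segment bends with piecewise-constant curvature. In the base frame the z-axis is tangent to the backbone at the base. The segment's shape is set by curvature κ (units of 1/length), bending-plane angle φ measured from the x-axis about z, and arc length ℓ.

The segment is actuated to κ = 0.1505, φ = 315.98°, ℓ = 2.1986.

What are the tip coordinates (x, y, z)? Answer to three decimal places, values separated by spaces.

θ = κ·ℓ = 0.1505 × 2.1986 = 0.33089 rad
ρ = (1 − cos θ)/κ = (1 − 0.94575)/0.1505 = 0.36044
z = sin θ / κ = 0.32488/0.1505 = 2.15870
x = ρ cos φ = 0.36044 × cos(315.98°) = 0.25919
y = ρ sin φ = 0.36044 × sin(315.98°) = -0.25047

0.259 -0.250 2.159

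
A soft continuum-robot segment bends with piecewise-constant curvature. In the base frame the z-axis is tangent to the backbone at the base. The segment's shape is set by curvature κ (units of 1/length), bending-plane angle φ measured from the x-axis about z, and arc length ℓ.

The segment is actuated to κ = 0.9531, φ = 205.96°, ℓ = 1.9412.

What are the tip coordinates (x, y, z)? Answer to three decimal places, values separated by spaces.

θ = κ·ℓ = 0.9531 × 1.9412 = 1.85016 rad
ρ = (1 − cos θ)/κ = (1 − -0.27574)/0.9531 = 1.33852
z = sin θ / κ = 0.96123/0.9531 = 1.00853
x = ρ cos φ = 1.33852 × cos(205.96°) = -1.20346
y = ρ sin φ = 1.33852 × sin(205.96°) = -0.58593

-1.203 -0.586 1.009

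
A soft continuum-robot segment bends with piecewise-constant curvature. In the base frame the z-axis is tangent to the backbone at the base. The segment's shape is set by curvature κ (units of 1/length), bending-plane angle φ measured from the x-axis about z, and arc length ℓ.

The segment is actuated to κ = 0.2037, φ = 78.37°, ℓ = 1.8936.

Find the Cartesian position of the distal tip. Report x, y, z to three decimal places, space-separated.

θ = κ·ℓ = 0.2037 × 1.8936 = 0.38573 rad
ρ = (1 − cos θ)/κ = (1 − 0.92653)/0.2037 = 0.36070
z = sin θ / κ = 0.37623/0.2037 = 1.84699
x = ρ cos φ = 0.36070 × cos(78.37°) = 0.07271
y = ρ sin φ = 0.36070 × sin(78.37°) = 0.35329

0.073 0.353 1.847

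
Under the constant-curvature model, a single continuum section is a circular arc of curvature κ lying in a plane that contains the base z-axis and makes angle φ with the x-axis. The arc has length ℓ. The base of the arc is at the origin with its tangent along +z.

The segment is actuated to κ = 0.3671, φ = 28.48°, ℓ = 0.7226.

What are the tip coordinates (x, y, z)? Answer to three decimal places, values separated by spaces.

0.084 0.045 0.714

θ = κ·ℓ = 0.3671 × 0.7226 = 0.26527 rad
ρ = (1 − cos θ)/κ = (1 − 0.96502)/0.3671 = 0.09528
z = sin θ / κ = 0.26217/0.3671 = 0.71416
x = ρ cos φ = 0.09528 × cos(28.48°) = 0.08375
y = ρ sin φ = 0.09528 × sin(28.48°) = 0.04543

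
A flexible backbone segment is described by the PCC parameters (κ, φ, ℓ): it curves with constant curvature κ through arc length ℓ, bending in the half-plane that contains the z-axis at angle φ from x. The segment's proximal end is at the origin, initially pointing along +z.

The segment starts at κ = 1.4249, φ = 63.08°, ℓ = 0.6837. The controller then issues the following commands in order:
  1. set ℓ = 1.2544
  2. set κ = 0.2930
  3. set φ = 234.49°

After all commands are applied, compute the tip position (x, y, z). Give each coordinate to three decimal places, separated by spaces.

initial: κ=1.4249, φ=63.08°, ℓ=0.6837
cmd 1: set ℓ=1.2544 → (κ,φ,ℓ)=(1.4249,63.08°,1.2544) → tip=(0.3860,0.7602,0.6854)
cmd 2: set κ=0.2930 → (κ,φ,ℓ)=(0.2930,63.08°,1.2544) → tip=(0.1032,0.2032,1.2263)
cmd 3: set φ=234.49° → (κ,φ,ℓ)=(0.2930,234.49°,1.2544) → tip=(-0.1324,-0.1855,1.2263)

-0.132 -0.186 1.226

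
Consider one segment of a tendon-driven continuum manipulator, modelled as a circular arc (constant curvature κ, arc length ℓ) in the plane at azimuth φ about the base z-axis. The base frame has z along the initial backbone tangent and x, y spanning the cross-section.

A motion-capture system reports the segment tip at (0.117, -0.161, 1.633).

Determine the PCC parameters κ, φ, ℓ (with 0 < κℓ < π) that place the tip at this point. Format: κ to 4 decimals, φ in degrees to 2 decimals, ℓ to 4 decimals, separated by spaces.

0.1471 306.01 1.6491

ρ = √(x²+y²) = √(0.117² + -0.161²) = 0.19902
φ = atan2(y, x) mod 360° = atan2(-0.161, 0.117) = 306.0062°
|p|² = ρ² + z² = 0.19902² + 1.633² = 2.70630
κ = 2ρ / |p|² = 2×0.19902 / 2.70630 = 0.14708
θ = 2·atan2(ρ, z) = 2·atan2(0.19902, 1.633) = 0.24255 rad
ℓ = θ/κ = 0.24255/0.14708 = 1.64912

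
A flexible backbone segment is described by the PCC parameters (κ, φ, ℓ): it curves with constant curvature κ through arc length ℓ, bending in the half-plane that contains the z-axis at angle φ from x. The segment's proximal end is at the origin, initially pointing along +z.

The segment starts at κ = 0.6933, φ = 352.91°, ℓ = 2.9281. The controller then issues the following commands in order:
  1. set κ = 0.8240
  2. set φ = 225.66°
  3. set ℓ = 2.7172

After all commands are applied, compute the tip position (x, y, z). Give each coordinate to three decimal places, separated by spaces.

initial: κ=0.6933, φ=352.91°, ℓ=2.9281
cmd 1: set κ=0.8240 → (κ,φ,ℓ)=(0.8240,352.91°,2.9281) → tip=(2.1027,-0.2615,0.8083)
cmd 2: set φ=225.66° → (κ,φ,ℓ)=(0.8240,225.66°,2.9281) → tip=(-1.4809,-1.5154,0.8083)
cmd 3: set ℓ=2.7172 → (κ,φ,ℓ)=(0.8240,225.66°,2.7172) → tip=(-1.3737,-1.4057,0.9526)

-1.374 -1.406 0.953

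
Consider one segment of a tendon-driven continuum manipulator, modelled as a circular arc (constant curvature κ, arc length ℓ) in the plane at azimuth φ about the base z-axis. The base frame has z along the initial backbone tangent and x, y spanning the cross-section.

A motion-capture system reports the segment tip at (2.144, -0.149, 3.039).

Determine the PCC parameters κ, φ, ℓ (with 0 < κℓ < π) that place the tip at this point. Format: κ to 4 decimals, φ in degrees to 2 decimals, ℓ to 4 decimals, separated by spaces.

0.3102 356.02 3.9680

ρ = √(x²+y²) = √(2.144² + -0.149²) = 2.14917
φ = atan2(y, x) mod 360° = atan2(-0.149, 2.144) = 356.0245°
|p|² = ρ² + z² = 2.14917² + 3.039² = 13.85446
κ = 2ρ / |p|² = 2×2.14917 / 13.85446 = 0.31025
θ = 2·atan2(ρ, z) = 2·atan2(2.14917, 3.039) = 1.23108 rad
ℓ = θ/κ = 1.23108/0.31025 = 3.96803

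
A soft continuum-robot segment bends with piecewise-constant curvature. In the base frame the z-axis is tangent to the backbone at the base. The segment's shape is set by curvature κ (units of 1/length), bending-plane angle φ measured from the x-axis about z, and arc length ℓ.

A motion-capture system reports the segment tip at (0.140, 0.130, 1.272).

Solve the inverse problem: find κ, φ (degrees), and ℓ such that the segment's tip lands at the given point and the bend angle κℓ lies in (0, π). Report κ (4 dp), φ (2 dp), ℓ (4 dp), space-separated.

0.2309 42.88 1.2910

ρ = √(x²+y²) = √(0.140² + 0.130²) = 0.19105
φ = atan2(y, x) mod 360° = atan2(0.130, 0.140) = 42.8789°
|p|² = ρ² + z² = 0.19105² + 1.272² = 1.65448
κ = 2ρ / |p|² = 2×0.19105 / 1.65448 = 0.23095
θ = 2·atan2(ρ, z) = 2·atan2(0.19105, 1.272) = 0.29816 rad
ℓ = θ/κ = 0.29816/0.23095 = 1.29104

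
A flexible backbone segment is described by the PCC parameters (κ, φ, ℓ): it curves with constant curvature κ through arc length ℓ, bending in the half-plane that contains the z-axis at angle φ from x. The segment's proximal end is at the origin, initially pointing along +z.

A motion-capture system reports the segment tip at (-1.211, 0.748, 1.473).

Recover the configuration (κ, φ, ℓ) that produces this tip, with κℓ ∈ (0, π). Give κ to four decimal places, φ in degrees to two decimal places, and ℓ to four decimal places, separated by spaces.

0.6785 148.30 2.2647

ρ = √(x²+y²) = √(-1.211² + 0.748²) = 1.42339
φ = atan2(y, x) mod 360° = atan2(0.748, -1.211) = 148.2976°
|p|² = ρ² + z² = 1.42339² + 1.473² = 4.19575
κ = 2ρ / |p|² = 2×1.42339 / 4.19575 = 0.67849
θ = 2·atan2(ρ, z) = 2·atan2(1.42339, 1.473) = 1.53654 rad
ℓ = θ/κ = 1.53654/0.67849 = 2.26465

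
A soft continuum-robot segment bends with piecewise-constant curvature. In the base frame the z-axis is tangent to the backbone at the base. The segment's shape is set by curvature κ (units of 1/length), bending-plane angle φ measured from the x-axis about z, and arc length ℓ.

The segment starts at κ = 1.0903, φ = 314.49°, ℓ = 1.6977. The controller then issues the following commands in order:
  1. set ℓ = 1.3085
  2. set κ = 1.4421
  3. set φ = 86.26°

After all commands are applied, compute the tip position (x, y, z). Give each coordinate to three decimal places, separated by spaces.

initial: κ=1.0903, φ=314.49°, ℓ=1.6977
cmd 1: set ℓ=1.3085 → (κ,φ,ℓ)=(1.0903,314.49°,1.3085) → tip=(0.5504,-0.5603,0.9077)
cmd 2: set κ=1.4421 → (κ,φ,ℓ)=(1.4421,314.49°,1.3085) → tip=(0.6371,-0.6485,0.6591)
cmd 3: set φ=86.26° → (κ,φ,ℓ)=(1.4421,86.26°,1.3085) → tip=(0.0593,0.9071,0.6591)

0.059 0.907 0.659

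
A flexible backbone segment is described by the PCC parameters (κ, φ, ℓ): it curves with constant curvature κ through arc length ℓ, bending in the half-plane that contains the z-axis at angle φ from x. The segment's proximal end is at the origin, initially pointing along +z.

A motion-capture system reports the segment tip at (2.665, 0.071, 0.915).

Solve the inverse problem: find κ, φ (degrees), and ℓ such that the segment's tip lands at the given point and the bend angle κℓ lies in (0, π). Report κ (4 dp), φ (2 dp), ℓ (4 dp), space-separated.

0.6711 1.53 3.6957

ρ = √(x²+y²) = √(2.665² + 0.071²) = 2.66595
φ = atan2(y, x) mod 360° = atan2(0.071, 2.665) = 1.5261°
|p|² = ρ² + z² = 2.66595² + 0.915² = 7.94449
κ = 2ρ / |p|² = 2×2.66595 / 7.94449 = 0.67114
θ = 2·atan2(ρ, z) = 2·atan2(2.66595, 0.915) = 2.48035 rad
ℓ = θ/κ = 2.48035/0.67114 = 3.69571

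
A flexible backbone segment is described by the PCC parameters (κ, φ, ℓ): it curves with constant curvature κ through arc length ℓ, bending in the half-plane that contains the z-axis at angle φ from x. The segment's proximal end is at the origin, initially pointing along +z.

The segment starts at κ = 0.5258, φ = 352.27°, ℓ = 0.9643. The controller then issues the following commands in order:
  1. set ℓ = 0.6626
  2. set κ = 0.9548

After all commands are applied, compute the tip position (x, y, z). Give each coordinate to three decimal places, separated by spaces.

0.201 -0.027 0.619

initial: κ=0.5258, φ=352.27°, ℓ=0.9643
cmd 1: set ℓ=0.6626 → (κ,φ,ℓ)=(0.5258,352.27°,0.6626) → tip=(0.1132,-0.0154,0.6493)
cmd 2: set κ=0.9548 → (κ,φ,ℓ)=(0.9548,352.27°,0.6626) → tip=(0.2009,-0.0273,0.6193)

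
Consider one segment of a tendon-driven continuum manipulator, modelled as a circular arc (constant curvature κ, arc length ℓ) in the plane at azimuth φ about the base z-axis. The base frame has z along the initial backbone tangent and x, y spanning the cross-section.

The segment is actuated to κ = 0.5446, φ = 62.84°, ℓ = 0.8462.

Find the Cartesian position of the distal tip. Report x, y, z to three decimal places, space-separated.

θ = κ·ℓ = 0.5446 × 0.8462 = 0.46084 rad
ρ = (1 − cos θ)/κ = (1 − 0.89568)/0.5446 = 0.19156
z = sin θ / κ = 0.44470/0.5446 = 0.81656
x = ρ cos φ = 0.19156 × cos(62.84°) = 0.08744
y = ρ sin φ = 0.19156 × sin(62.84°) = 0.17043

0.087 0.170 0.817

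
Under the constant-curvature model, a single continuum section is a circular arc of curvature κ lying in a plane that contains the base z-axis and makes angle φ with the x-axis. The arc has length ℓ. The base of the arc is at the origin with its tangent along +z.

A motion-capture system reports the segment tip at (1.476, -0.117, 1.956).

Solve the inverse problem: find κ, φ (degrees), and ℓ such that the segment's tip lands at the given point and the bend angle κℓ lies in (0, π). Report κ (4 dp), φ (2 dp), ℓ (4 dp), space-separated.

0.4921 355.47 2.6337

ρ = √(x²+y²) = √(1.476² + -0.117²) = 1.48063
φ = atan2(y, x) mod 360° = atan2(-0.117, 1.476) = 355.4677°
|p|² = ρ² + z² = 1.48063² + 1.956² = 6.01820
κ = 2ρ / |p|² = 2×1.48063 / 6.01820 = 0.49205
θ = 2·atan2(ρ, z) = 2·atan2(1.48063, 1.956) = 1.29589 rad
ℓ = θ/κ = 1.29589/0.49205 = 2.63366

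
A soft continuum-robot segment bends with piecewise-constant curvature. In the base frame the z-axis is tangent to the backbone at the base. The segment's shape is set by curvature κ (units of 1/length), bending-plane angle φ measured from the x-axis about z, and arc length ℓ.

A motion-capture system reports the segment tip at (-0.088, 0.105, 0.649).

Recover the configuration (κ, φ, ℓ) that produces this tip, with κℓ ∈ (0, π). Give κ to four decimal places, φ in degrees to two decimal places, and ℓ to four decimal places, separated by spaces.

ρ = √(x²+y²) = √(-0.088² + 0.105²) = 0.13700
φ = atan2(y, x) mod 360° = atan2(0.105, -0.088) = 129.9662°
|p|² = ρ² + z² = 0.13700² + 0.649² = 0.43997
κ = 2ρ / |p|² = 2×0.13700 / 0.43997 = 0.62277
θ = 2·atan2(ρ, z) = 2·atan2(0.13700, 0.649) = 0.41608 rad
ℓ = θ/κ = 0.41608/0.62277 = 0.66811

0.6228 129.97 0.6681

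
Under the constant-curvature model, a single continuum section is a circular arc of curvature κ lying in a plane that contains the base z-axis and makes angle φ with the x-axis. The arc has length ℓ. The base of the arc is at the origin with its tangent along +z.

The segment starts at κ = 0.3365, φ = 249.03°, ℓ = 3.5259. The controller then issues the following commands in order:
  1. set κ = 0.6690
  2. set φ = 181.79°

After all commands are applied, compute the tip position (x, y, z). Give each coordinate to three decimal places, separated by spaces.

initial: κ=0.3365, φ=249.03°, ℓ=3.5259
cmd 1: set κ=0.6690 → (κ,φ,ℓ)=(0.6690,249.03°,3.5259) → tip=(-0.9142,-2.3853,1.0542)
cmd 2: set φ=181.79° → (κ,φ,ℓ)=(0.6690,181.79°,3.5259) → tip=(-2.5533,-0.0798,1.0542)

-2.553 -0.080 1.054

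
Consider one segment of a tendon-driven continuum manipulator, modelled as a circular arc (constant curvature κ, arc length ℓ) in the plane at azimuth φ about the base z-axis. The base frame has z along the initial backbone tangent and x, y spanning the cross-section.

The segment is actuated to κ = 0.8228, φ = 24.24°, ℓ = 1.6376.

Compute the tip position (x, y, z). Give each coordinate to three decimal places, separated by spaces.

θ = κ·ℓ = 0.8228 × 1.6376 = 1.34742 rad
ρ = (1 − cos θ)/κ = (1 − 0.22153)/0.8228 = 0.94613
z = sin θ / κ = 0.97515/0.8228 = 1.18517
x = ρ cos φ = 0.94613 × cos(24.24°) = 0.86271
y = ρ sin φ = 0.94613 × sin(24.24°) = 0.38844

0.863 0.388 1.185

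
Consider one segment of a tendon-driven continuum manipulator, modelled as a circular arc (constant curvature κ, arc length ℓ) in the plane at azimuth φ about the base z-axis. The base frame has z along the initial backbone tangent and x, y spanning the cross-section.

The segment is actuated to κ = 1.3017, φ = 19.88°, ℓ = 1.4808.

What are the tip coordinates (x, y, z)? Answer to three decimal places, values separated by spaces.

0.975 0.352 0.720

θ = κ·ℓ = 1.3017 × 1.4808 = 1.92756 rad
ρ = (1 − cos θ)/κ = (1 − -0.34924)/1.3017 = 1.03652
z = sin θ / κ = 0.93703/1.3017 = 0.71985
x = ρ cos φ = 1.03652 × cos(19.88°) = 0.97475
y = ρ sin φ = 1.03652 × sin(19.88°) = 0.35247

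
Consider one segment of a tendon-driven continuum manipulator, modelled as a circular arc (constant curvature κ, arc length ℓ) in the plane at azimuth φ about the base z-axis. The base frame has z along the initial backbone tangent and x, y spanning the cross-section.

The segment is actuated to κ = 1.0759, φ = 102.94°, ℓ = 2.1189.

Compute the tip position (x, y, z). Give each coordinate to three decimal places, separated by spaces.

-0.344 1.496 0.706

θ = κ·ℓ = 1.0759 × 2.1189 = 2.27972 rad
ρ = (1 − cos θ)/κ = (1 − -0.65102)/1.0759 = 1.53455
z = sin θ / κ = 0.75906/1.0759 = 0.70551
x = ρ cos φ = 1.53455 × cos(102.94°) = -0.34363
y = ρ sin φ = 1.53455 × sin(102.94°) = 1.49558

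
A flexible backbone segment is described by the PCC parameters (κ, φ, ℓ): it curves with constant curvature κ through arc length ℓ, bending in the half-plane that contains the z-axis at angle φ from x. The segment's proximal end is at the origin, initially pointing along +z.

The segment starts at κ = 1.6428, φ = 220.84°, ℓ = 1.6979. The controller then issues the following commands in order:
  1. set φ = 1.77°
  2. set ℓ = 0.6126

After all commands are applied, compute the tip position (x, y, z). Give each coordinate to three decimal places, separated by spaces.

initial: κ=1.6428, φ=220.84°, ℓ=1.6979
cmd 1: set φ=1.77° → (κ,φ,ℓ)=(1.6428,1.77°,1.6979) → tip=(1.1795,0.0364,0.2100)
cmd 2: set ℓ=0.6126 → (κ,φ,ℓ)=(1.6428,1.77°,0.6126) → tip=(0.2830,0.0087,0.5143)

0.283 0.009 0.514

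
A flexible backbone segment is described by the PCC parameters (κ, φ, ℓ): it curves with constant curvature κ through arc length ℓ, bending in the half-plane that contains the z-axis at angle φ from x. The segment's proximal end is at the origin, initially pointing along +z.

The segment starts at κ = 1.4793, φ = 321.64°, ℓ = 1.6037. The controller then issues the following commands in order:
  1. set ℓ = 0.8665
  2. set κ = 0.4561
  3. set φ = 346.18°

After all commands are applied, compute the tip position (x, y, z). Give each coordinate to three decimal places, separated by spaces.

0.164 -0.040 0.844

initial: κ=1.4793, φ=321.64°, ℓ=1.6037
cmd 1: set ℓ=0.8665 → (κ,φ,ℓ)=(1.4793,321.64°,0.8665) → tip=(0.3790,-0.3000,0.6480)
cmd 2: set κ=0.4561 → (κ,φ,ℓ)=(0.4561,321.64°,0.8665) → tip=(0.1325,-0.1049,0.8441)
cmd 3: set φ=346.18° → (κ,φ,ℓ)=(0.4561,346.18°,0.8665) → tip=(0.1641,-0.0404,0.8441)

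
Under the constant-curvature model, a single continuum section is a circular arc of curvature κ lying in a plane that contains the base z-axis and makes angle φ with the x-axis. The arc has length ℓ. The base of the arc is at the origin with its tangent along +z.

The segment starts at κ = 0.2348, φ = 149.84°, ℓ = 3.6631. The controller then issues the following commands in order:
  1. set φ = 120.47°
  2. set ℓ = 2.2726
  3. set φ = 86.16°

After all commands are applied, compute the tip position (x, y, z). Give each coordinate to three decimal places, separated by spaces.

0.040 0.591 2.166

initial: κ=0.2348, φ=149.84°, ℓ=3.6631
cmd 1: set φ=120.47° → (κ,φ,ℓ)=(0.2348,120.47°,3.6631) → tip=(-0.7508,1.2761,3.2279)
cmd 2: set ℓ=2.2726 → (κ,φ,ℓ)=(0.2348,120.47°,2.2726) → tip=(-0.3002,0.5103,2.1663)
cmd 3: set φ=86.16° → (κ,φ,ℓ)=(0.2348,86.16°,2.2726) → tip=(0.0397,0.5908,2.1663)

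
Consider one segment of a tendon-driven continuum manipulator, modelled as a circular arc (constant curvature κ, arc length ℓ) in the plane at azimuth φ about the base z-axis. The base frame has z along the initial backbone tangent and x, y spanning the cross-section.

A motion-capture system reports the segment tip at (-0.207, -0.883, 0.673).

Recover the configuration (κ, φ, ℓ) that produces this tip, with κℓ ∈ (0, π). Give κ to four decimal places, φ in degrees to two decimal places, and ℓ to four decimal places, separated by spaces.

ρ = √(x²+y²) = √(-0.207² + -0.883²) = 0.90694
φ = atan2(y, x) mod 360° = atan2(-0.883, -0.207) = 256.8065°
|p|² = ρ² + z² = 0.90694² + 0.673² = 1.27547
κ = 2ρ / |p|² = 2×0.90694 / 1.27547 = 1.42213
θ = 2·atan2(ρ, z) = 2·atan2(0.90694, 0.673) = 1.86480 rad
ℓ = θ/κ = 1.86480/1.42213 = 1.31127

1.4221 256.81 1.3113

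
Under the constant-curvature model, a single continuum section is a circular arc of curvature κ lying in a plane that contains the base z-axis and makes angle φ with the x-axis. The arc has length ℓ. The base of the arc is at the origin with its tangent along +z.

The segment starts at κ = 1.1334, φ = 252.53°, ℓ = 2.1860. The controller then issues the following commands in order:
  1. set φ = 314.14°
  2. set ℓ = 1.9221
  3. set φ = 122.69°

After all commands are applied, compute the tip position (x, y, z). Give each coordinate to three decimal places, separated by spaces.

-0.749 1.167 0.724

initial: κ=1.1334, φ=252.53°, ℓ=2.1860
cmd 1: set φ=314.14° → (κ,φ,ℓ)=(1.1334,314.14°,2.1860) → tip=(1.0984,-1.1318,0.5437)
cmd 2: set ℓ=1.9221 → (κ,φ,ℓ)=(1.1334,314.14°,1.9221) → tip=(0.9653,-0.9947,0.7243)
cmd 3: set φ=122.69° → (κ,φ,ℓ)=(1.1334,122.69°,1.9221) → tip=(-0.7486,1.1665,0.7243)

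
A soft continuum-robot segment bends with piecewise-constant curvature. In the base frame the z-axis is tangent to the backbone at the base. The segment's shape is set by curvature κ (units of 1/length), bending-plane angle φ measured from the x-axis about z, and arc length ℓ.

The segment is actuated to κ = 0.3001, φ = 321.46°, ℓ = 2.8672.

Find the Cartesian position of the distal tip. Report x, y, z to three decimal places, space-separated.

0.907 -0.722 2.526

θ = κ·ℓ = 0.3001 × 2.8672 = 0.86045 rad
ρ = (1 − cos θ)/κ = (1 − 0.65210)/0.3001 = 1.15928
z = sin θ / κ = 0.75813/0.3001 = 2.52627
x = ρ cos φ = 1.15928 × cos(321.46°) = 0.90676
y = ρ sin φ = 1.15928 × sin(321.46°) = -0.72230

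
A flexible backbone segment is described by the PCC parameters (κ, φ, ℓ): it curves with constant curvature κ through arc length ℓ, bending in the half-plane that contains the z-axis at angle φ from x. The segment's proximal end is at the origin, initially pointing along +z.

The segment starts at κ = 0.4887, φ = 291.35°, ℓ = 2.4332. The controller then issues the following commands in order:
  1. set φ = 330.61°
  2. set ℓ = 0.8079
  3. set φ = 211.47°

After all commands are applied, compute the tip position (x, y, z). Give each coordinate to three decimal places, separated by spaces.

-0.134 -0.082 0.787

initial: κ=0.4887, φ=291.35°, ℓ=2.4332
cmd 1: set φ=330.61° → (κ,φ,ℓ)=(0.4887,330.61°,2.4332) → tip=(1.1188,-0.6301,1.8990)
cmd 2: set ℓ=0.8079 → (κ,φ,ℓ)=(0.4887,330.61°,0.8079) → tip=(0.1372,-0.0773,0.7871)
cmd 3: set φ=211.47° → (κ,φ,ℓ)=(0.4887,211.47°,0.8079) → tip=(-0.1343,-0.0822,0.7871)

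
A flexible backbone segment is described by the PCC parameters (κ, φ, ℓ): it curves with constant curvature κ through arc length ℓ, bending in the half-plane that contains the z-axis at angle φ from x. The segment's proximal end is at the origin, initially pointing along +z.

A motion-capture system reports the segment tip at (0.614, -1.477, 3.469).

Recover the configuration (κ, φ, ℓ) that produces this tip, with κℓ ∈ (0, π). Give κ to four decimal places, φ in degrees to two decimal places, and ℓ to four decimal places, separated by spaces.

ρ = √(x²+y²) = √(0.614² + -1.477²) = 1.59954
φ = atan2(y, x) mod 360° = atan2(-1.477, 0.614) = 292.5730°
|p|² = ρ² + z² = 1.59954² + 3.469² = 14.59249
κ = 2ρ / |p|² = 2×1.59954 / 14.59249 = 0.21923
θ = 2·atan2(ρ, z) = 2·atan2(1.59954, 3.469) = 0.86408 rad
ℓ = θ/κ = 0.86408/0.21923 = 3.94149

0.2192 292.57 3.9415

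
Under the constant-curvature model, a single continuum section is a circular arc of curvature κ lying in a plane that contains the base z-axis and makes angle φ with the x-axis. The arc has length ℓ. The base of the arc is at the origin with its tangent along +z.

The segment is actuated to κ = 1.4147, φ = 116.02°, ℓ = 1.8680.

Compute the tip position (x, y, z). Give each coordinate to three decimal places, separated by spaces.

-0.582 1.193 0.338

θ = κ·ℓ = 1.4147 × 1.8680 = 2.64266 rad
ρ = (1 − cos θ)/κ = (1 − -0.87809)/1.4147 = 1.32756
z = sin θ / κ = 0.47849/1.4147 = 0.33823
x = ρ cos φ = 1.32756 × cos(116.02°) = -0.58238
y = ρ sin φ = 1.32756 × sin(116.02°) = 1.19300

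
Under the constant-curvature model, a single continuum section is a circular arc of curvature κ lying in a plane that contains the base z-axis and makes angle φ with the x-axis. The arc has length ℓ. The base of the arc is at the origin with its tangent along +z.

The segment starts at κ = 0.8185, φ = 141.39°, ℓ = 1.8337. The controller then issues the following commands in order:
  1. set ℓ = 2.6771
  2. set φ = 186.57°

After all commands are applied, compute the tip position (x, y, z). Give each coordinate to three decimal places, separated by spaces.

-1.919 -0.221 0.994

initial: κ=0.8185, φ=141.39°, ℓ=1.8337
cmd 1: set ℓ=2.6771 → (κ,φ,ℓ)=(0.8185,141.39°,2.6771) → tip=(-1.5097,1.2056,0.9941)
cmd 2: set φ=186.57° → (κ,φ,ℓ)=(0.8185,186.57°,2.6771) → tip=(-1.9193,-0.2211,0.9941)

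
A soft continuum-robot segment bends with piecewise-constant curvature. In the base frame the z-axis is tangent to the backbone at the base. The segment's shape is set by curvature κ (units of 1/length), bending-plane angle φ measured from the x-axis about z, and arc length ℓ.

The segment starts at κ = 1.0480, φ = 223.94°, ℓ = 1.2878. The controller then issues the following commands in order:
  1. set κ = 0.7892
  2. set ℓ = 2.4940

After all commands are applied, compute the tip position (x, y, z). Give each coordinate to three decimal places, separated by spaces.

initial: κ=1.0480, φ=223.94°, ℓ=1.2878
cmd 1: set κ=0.7892 → (κ,φ,ℓ)=(0.7892,223.94°,1.2878) → tip=(-0.4320,-0.4163,1.0773)
cmd 2: set ℓ=2.4940 → (κ,φ,ℓ)=(0.7892,223.94°,2.4940) → tip=(-1.2656,-1.2196,1.1683)

-1.266 -1.220 1.168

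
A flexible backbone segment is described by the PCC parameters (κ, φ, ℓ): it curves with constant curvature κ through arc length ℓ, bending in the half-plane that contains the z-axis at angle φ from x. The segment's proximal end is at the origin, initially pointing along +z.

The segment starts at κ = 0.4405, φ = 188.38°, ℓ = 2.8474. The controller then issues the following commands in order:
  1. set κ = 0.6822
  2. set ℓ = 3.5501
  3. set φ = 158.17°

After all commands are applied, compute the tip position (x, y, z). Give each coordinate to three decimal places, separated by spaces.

-2.384 0.955 0.966

initial: κ=0.4405, φ=188.38°, ℓ=2.8474
cmd 1: set κ=0.6822 → (κ,φ,ℓ)=(0.6822,188.38°,2.8474) → tip=(-1.9769,-0.2912,1.3657)
cmd 2: set ℓ=3.5501 → (κ,φ,ℓ)=(0.6822,188.38°,3.5501) → tip=(-2.5407,-0.3743,0.9662)
cmd 3: set φ=158.17° → (κ,φ,ℓ)=(0.6822,158.17°,3.5501) → tip=(-2.3840,0.9550,0.9662)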